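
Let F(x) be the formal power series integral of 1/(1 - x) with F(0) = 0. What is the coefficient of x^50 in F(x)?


1/(1 - x) = sum_{k>=0} x^k. Integrating termwise and using F(0) = 0 gives
F(x) = sum_{k>=0} x^(k+1) / (k+1) = sum_{m>=1} x^m / m = -ln(1 - x).
So the coefficient of x^50 is 1/50 = 1/50.

1/50


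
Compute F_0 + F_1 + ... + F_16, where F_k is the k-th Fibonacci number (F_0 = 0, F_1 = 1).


Use the identity sum_{k=0}^{N} F_k = F_{N+2} - 1 (which follows from F_{k+2} - F_{k+1} = F_k). Then
sum_{k=0}^{16} F_k = (F_{18} - 1) - (F_{1} - 1) = F_{18} - F_{1}.
Computing: F_{18} = 2584, F_{1} = 1, so
Sum = 2584 - 1 = 2583.

2583


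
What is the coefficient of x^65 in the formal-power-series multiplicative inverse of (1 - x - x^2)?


Let the inverse be f(x) = sum_{k>=0} a_k x^k. From f(x) * (1 - x - x^2) = 1 and matching coefficients:
 x^0: a_0 = 1.
 x^1: a_1 - a_0 = 0, so a_1 = 1.
 x^k (k >= 2): a_k - a_{k-1} - a_{k-2} = 0, i.e. a_k = a_{k-1} + a_{k-2}.
This is the Fibonacci-type recurrence shifted so that a_0 = a_1 = 1.
Iterating: a_0=1, a_1=1, a_2=2, a_3=3, a_4=5, a_5=8, a_6=13, a_7=21, a_8=34, a_9=55, ...
a_65 = 27777890035288.

27777890035288


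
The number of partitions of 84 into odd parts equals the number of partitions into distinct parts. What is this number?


Computing partitions of 84 into odd parts (1, 3, 5, ...):
Using the generating function prod_{k>=0} 1/(1-x^(2k+1)),
the count is 111322

111322


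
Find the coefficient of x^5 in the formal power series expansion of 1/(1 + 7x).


Write 1/(1 + c x) = 1/(1 - (-c) x) and apply the geometric-series identity
1/(1 - y) = sum_{k>=0} y^k to get 1/(1 + c x) = sum_{k>=0} (-c)^k x^k.
So the coefficient of x^k is (-c)^k = (-1)^k * c^k.
Here c = 7 and k = 5:
(-7)^5 = -1 * 16807 = -16807

-16807


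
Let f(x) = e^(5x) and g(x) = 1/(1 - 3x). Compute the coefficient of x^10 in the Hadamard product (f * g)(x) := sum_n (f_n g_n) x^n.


Expanding: f_k = 5^k/k! (from e^(5x)) and g_k = 3^k (from 1/(1 - 3x)). So the Hadamard coefficient (f * g)_k = 5^k 3^k / k! = (15)^k / k!.
For k = 10: 15^10/10! = 576650390625/3628800 = 284765625/1792.

284765625/1792


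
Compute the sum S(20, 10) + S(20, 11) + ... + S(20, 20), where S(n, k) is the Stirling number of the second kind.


By definition, S(n, k) counts partitions of an n-set into exactly k nonempty blocks.
Computing row n = 20 for k = 10..20:
S(20, k): 5917584964655, 1900842429486, 411016633391, 61068660380, 6302524580, 452329200, 22350954, 741285, 15675, 190, 1
Sum = 8297290649797.

8297290649797


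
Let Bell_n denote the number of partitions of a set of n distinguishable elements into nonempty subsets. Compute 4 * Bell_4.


Bell_4 can be computed from the Bell triangle or from Dobinski's identity Bell_n = (1/e) * sum_{k>=0} k^n / k!.
Computing Bell_4 = 15.
Then 4 * 15 = 60.

60


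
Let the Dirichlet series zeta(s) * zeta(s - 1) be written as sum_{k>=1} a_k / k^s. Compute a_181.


Convolution gives a_k = sum_{d | k} d * 1 = sum_{d | k} d = sigma(k), the sum of positive divisors of k.
For k = 181, the divisors are 1, 181, so
sigma(181) = 1 + 181 = 182.

182


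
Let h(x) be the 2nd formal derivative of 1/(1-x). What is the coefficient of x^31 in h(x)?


Differentiating 2 times: d^2/dx^2 [1/(1-x)] = 2!/(1-x)^3.
The expansion 1/(1-x)^3 = sum_{k>=0} C(k+2, 2) x^k, so the coefficient of x^n in 2!/(1-x)^3 is 2! * C(n+2, 2).
For n = 31: 2 * C(33, 2) = 2 * 528 = 1056

1056


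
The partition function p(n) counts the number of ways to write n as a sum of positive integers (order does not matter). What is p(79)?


Using the generating function prod_{k>=1} 1/(1-x^k), we compute p(79).
By dynamic programming over parts 1 through 79:
p(79) = 13848650

13848650


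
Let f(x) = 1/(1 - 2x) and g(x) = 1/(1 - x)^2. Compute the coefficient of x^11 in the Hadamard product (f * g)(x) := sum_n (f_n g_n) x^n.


f has coefficients f_k = 2^k. For g = 1/(1 - x)^2 the coefficient is g_k = C(k + 1, 1) = k + 1. The Hadamard coefficient is (f * g)_k = 2^k * (k + 1).
For k = 11: 2^11 * 12 = 2048 * 12 = 24576.

24576


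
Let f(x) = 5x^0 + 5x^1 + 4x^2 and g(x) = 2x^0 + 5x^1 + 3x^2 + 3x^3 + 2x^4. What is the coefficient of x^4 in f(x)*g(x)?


Cauchy product at x^4:
5*2 + 5*3 + 4*3
= 37

37


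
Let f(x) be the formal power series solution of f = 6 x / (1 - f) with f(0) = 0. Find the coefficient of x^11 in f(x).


Apply Lagrange inversion: f = 6 x * phi(f) with phi(t) = 1/(1 - t), so
[x^n] f = 6^n * (1/n) [t^(n-1)] phi(t)^n = 6^n * (1/n) [t^(n-1)] (1 - t)^(-n) = 6^n * (1/n) C(2n - 2, n - 1) = 6^n * C_{n-1}.
For n = 11: C_10 = C(20, 10) / 11 = 184756/11 = 16796.
With the 6^11 = 362797056 factor, the coefficient is 362797056 * 16796 = 6093539352576.

6093539352576


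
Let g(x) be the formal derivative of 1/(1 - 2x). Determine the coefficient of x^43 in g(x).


Differentiate termwise: d/dx sum_{k>=0} 2^k x^k = sum_{k>=1} k 2^k x^(k-1) = sum_{j>=0} (j+1) 2^(j+1) x^j.
Equivalently, d/dx [1/(1 - 2x)] = 2/(1 - 2x)^2.
For j = 43: 44 * 2^44 = 44 * 17592186044416 = 774056185954304.

774056185954304


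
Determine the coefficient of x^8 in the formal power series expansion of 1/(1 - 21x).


The geometric series identity gives 1/(1 - c x) = sum_{k>=0} c^k x^k, so the coefficient of x^k is c^k.
Here c = 21 and k = 8.
Computing: 21^8 = 37822859361

37822859361


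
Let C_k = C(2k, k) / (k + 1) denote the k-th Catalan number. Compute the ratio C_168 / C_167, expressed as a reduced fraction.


Using C_k = (2k)! / (k! (k+1)!), the ratio C_{k+1}/C_k simplifies to
C_{k+1}/C_k = [(2k+2)! / ((k+1)! (k+2)!)] * [k! (k+1)! / (2k)!]
 = (2k+2)(2k+1) / ((k+1)(k+2)) = 2(2k+1) / (k+2).
For k = 167: 2(2*167 + 1) / (167 + 2) = 670/169 = 670/169.

670/169


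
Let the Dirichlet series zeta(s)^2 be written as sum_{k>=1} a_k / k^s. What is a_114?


The Dirichlet convolution of the constant function 1 with itself gives (1 * 1)(k) = sum_{d | k} 1 = d(k), the number of positive divisors of k.
Since zeta(s) = sum_{k>=1} 1/k^s, we have zeta(s)^2 = sum_{k>=1} d(k)/k^s, so a_k = d(k).
For k = 114: the divisors are 1, 2, 3, 6, 19, 38, 57, 114.
Count = 8.

8


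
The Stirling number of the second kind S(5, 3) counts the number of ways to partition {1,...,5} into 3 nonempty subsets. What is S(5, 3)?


Using the explicit formula S(n,k) = (1/k!) sum_{j=0}^{k} (-1)^(k-j) C(k,j) j^n:
S(5, 3) = 25
Equivalently, S(n,k) is n! times the coefficient of x^n in the EGF (e^x - 1)^k / k!.

25


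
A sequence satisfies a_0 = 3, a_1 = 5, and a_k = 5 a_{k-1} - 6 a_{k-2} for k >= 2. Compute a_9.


The characteristic equation is t^2 - 5 t + 6 = 0, with roots r_1 = 3 and r_2 = 2 (so c_1 = r_1 + r_2, c_2 = -r_1 r_2 as required).
One can use the closed form a_n = A r_1^n + B r_2^n, but direct iteration is more reliable:
a_0 = 3, a_1 = 5, a_2 = 7, a_3 = 5, a_4 = -17, a_5 = -115, a_6 = -473, a_7 = -1675, a_8 = -5537, a_9 = -17635.
So a_9 = -17635.

-17635


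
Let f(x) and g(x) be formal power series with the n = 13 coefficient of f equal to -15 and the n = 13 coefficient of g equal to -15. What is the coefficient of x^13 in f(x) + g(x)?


Addition of formal power series is termwise.
The coefficient of x^13 in f + g = -15 + -15
= -30

-30


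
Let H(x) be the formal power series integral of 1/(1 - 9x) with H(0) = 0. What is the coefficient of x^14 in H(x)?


1/(1 - 9x) = sum_{k>=0} 9^k x^k. Integrating termwise with H(0) = 0:
H(x) = sum_{k>=0} 9^k x^(k+1) / (k+1) = sum_{m>=1} 9^(m-1) x^m / m.
For m = 14: 9^13/14 = 2541865828329/14 = 2541865828329/14.

2541865828329/14


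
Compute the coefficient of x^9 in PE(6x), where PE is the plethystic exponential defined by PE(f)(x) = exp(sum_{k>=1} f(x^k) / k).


With f(x) = 6x, the exponent is sum_{k>=1} 6 x^k / k = 6 * (-ln(1 - x)). Exponentiating:
PE(6x) = exp(-6 ln(1 - x)) = 1/(1 - x)^6.
By the negative binomial expansion, [x^n] 1/(1 - x)^6 = C(n + 5, 5).
For n = 9: C(14, 5) = 2002.

2002


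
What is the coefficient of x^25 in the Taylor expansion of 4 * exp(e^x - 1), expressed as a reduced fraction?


exp(e^x - 1) = sum_{k>=0} Bell_k x^k / k!, where Bell_k is the k-th Bell number.
So the coefficient of x^25 is 4 * Bell_25 / 25!.
Computing: Bell_25 = 4638590332229999353 and 25! = 15511210043330985984000000, giving
4 * 4638590332229999353/15511210043330985984000000 = 356814640940769181/298292500833288192000000.

356814640940769181/298292500833288192000000


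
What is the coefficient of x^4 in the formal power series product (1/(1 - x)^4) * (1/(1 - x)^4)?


Combine the factors: (1/(1 - x)^4) * (1/(1 - x)^4) = 1/(1 - x)^8.
Then use 1/(1 - x)^r = sum_{k>=0} C(k + r - 1, r - 1) x^k with r = 8 and k = 4:
C(11, 7) = 330.

330


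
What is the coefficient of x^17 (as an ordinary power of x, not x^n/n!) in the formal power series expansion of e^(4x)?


The exponential series is e^y = sum_{k>=0} y^k / k!. Substituting y = 4x gives
e^(4x) = sum_{k>=0} 4^k x^k / k!.
So the coefficient of x^n is a^n/n! with a = 4, n = 17:
4^17 / 17! = 17179869184/355687428096000 = 524288/10854718875

524288/10854718875


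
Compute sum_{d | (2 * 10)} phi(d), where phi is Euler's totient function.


First, 2 * 10 = 20. One classical identity is sum_{d | n} phi(d) = n (each k in [1, n] has a unique gcd with n, and among the k's with gcd(k, n) = n/d there are phi(d) of them). So the sum equals 20. We also verify directly:
Divisors of 20: 1, 2, 4, 5, 10, 20.
phi values: 1, 1, 2, 4, 4, 8.
Sum = 20.

20


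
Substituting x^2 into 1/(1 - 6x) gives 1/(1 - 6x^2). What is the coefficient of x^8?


The coefficient of x^(2m) in 1/(1 - 6x^2) is 6^m.
With n = 8 = 2*4, the coefficient is 6^4 = 1296.

1296


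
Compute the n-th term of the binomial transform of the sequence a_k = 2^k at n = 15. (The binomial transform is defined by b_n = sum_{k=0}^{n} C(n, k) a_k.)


With a_k = 2^k, b_n = sum_{k=0}^{n} C(n, k) 2^k = (1 + 2)^n by the binomial theorem.
For n = 15: (1 + 2)^15 = 3^15 = 14348907.

14348907


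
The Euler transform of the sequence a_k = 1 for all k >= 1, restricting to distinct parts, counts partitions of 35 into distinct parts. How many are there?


Partitions of 35 into distinct parts can be computed via generating function.
Product (1+x)(1+x^2)(1+x^3)...
The coefficient of x^35 = 585

585


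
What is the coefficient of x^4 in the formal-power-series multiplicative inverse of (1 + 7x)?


The inverse is 1/(1 + 7x). Apply the geometric identity 1/(1 - y) = sum_{k>=0} y^k with y = -7x:
1/(1 + 7x) = sum_{k>=0} (-7)^k x^k.
So the coefficient of x^4 is (-7)^4 = 2401.

2401


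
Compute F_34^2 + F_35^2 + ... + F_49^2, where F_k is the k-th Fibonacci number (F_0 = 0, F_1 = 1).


There is a standard identity sum_{k=0}^{N} F_k^2 = F_N * F_{N+1} (proved inductively from the telescoping relation F_k^2 = F_k F_{k+1} - F_{k-1} F_k). Then
sum_{k=34}^{49} F_k^2 = F_49 F_50 - F_33 F_34.
Computing: F_49 = 7778742049, F_50 = 12586269025, F_33 = 3524578, F_34 = 5702887.
Sum = 7778742049 * 12586269025 - 3524578 * 5702887 = 97905320004523675539.

97905320004523675539


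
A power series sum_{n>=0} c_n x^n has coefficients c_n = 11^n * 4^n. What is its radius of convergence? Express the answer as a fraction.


By the root test (Cauchy-Hadamard), the radius is R = 1 / limsup_n |c_n|^(1/n).
Here |c_n|^(1/n) = (11^n * 4^n)^(1/n) = 11 * 4 = 44 for all n.
So R = 1/44 = 1/44.

1/44


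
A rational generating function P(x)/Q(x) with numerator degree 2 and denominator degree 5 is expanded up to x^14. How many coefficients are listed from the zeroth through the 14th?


Expanding up to x^14 gives the coefficients for x^0, x^1, ..., x^14.
That is 14 + 1 = 15 coefficients in total.

15


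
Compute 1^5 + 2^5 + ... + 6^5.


This power sum has a closed form given by Faulhaber's formula
sum_{k=1}^{m} k^p = (1 / (p + 1)) * sum_{j=0}^{p} C(p + 1, j) B_j m^(p + 1 - j),
but for small m direct computation is fastest:
1 + 32 + 243 + 1024 + 3125 + 7776 = 12201.

12201


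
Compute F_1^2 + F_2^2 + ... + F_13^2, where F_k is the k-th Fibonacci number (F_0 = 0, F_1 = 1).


There is a standard identity sum_{k=0}^{N} F_k^2 = F_N * F_{N+1} (proved inductively from the telescoping relation F_k^2 = F_k F_{k+1} - F_{k-1} F_k). Then
sum_{k=1}^{13} F_k^2 = F_13 F_14 - F_0 F_1.
Computing: F_13 = 233, F_14 = 377, F_0 = 0, F_1 = 1.
Sum = 233 * 377 - 0 * 1 = 87841.

87841


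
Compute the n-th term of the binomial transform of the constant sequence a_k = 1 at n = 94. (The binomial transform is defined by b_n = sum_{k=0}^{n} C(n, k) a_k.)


With a_k = 1 for all k, b_n = sum_{k=0}^{n} C(n, k) = 2^n by the binomial theorem.
For n = 94: 2^94 = 19807040628566084398385987584.

19807040628566084398385987584


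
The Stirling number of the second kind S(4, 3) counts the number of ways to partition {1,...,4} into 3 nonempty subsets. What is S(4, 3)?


Using the explicit formula S(n,k) = (1/k!) sum_{j=0}^{k} (-1)^(k-j) C(k,j) j^n:
S(4, 3) = 6
Equivalently, S(n,k) is n! times the coefficient of x^n in the EGF (e^x - 1)^k / k!.

6


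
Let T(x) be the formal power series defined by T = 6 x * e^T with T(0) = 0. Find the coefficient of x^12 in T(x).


Apply the Lagrange inversion formula: if T = 6 x * phi(T) with phi(t) = e^t, then
[x^n] T = 6^n * (1/n) [t^(n-1)] phi(t)^n = 6^n * (1/n) [t^(n-1)] e^(n t) = 6^n * (1/n) * n^(n-1) / (n-1)! = 6^n * n^(n-1) / n!.
When c = 1 this is the Cayley count of rooted labeled trees on n vertices, divided by n!.
For n = 12: 6^12 * 12^11 / 12! = 2176782336 * 743008370688/479001600 = 6499837226778624/1925.

6499837226778624/1925


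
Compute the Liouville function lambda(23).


The Liouville function is lambda(k) = (-1)^Omega(k), where Omega(k) counts the prime factors of k with multiplicity.
Factoring: 23 = 23, so Omega(23) = 1.
lambda(23) = (-1)^1 = -1.

-1


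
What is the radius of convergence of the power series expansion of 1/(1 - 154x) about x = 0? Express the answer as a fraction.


Expanding 1/(1 - 154x) = sum_{k>=0} 154^k x^k, the series converges when |154x| < 1, i.e., |x| < 1/154.
So the radius of convergence is 1/154 = 1/154.

1/154


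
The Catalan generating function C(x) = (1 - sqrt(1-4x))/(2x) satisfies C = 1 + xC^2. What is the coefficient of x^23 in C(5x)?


Substituting x -> 5x scales the n-th coefficient by 5^n, so [x^23] C(5x) = 5^23 * C_23.
C_23 = C(2*23, 23)/(24) = 8233430727600/24 = 343059613650.
So 5^23 * 343059613650 = 11920928955078125 * 343059613650 = 4089589281678199768066406250.

4089589281678199768066406250


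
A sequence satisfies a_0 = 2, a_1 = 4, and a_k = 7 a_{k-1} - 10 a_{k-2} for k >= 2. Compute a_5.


The characteristic equation is t^2 - 7 t + 10 = 0, with roots r_1 = 5 and r_2 = 2 (so c_1 = r_1 + r_2, c_2 = -r_1 r_2 as required).
One can use the closed form a_n = A r_1^n + B r_2^n, but direct iteration is more reliable:
a_0 = 2, a_1 = 4, a_2 = 8, a_3 = 16, a_4 = 32, a_5 = 64.
So a_5 = 64.

64


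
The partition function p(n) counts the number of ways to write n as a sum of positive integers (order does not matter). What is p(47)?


Using the generating function prod_{k>=1} 1/(1-x^k), we compute p(47).
By dynamic programming over parts 1 through 47:
p(47) = 124754

124754


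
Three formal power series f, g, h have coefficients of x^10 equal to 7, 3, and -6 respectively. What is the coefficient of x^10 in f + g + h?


Series addition is componentwise:
7 + 3 + -6
= 4

4


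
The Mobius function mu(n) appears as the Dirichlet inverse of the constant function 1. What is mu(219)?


219 = 3 * 73 (all distinct primes).
mu(219) = (-1)^2 = 1

1


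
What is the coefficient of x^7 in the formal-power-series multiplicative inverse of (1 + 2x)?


The inverse is 1/(1 + 2x). Apply the geometric identity 1/(1 - y) = sum_{k>=0} y^k with y = -2x:
1/(1 + 2x) = sum_{k>=0} (-2)^k x^k.
So the coefficient of x^7 is (-2)^7 = -128.

-128


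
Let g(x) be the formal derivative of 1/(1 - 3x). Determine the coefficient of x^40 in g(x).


Differentiate termwise: d/dx sum_{k>=0} 3^k x^k = sum_{k>=1} k 3^k x^(k-1) = sum_{j>=0} (j+1) 3^(j+1) x^j.
Equivalently, d/dx [1/(1 - 3x)] = 3/(1 - 3x)^2.
For j = 40: 41 * 3^41 = 41 * 36472996377170786403 = 1495392851464002242523.

1495392851464002242523


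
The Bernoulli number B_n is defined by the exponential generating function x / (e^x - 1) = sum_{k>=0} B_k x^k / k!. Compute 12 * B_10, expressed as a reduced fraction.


Bernoulli numbers can also be computed recursively via B_0 = 1 and sum_{j=0}^{m} C(m+1, j) B_j = 0 for m >= 1. Odd-index Bernoulli numbers vanish for k >= 3.
Computing B_10 = 5/66, so 12 * B_10 = 12 * 5/66 = 10/11.

10/11


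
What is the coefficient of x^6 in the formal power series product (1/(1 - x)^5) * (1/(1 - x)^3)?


Combine the factors: (1/(1 - x)^5) * (1/(1 - x)^3) = 1/(1 - x)^8.
Then use 1/(1 - x)^r = sum_{k>=0} C(k + r - 1, r - 1) x^k with r = 8 and k = 6:
C(13, 7) = 1716.

1716


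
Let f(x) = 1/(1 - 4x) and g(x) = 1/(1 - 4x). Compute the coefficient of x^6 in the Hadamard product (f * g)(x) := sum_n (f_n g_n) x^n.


f has coefficients f_k = 4^k and g has coefficients g_k = 4^k, so the Hadamard product has coefficient (f*g)_k = 4^k * 4^k = 16^k.
For k = 6: 16^6 = 16777216.

16777216


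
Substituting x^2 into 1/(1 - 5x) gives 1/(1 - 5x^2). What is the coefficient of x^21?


Since 1/(1 - 5x^2) only has even powers of x,
the coefficient of x^21 (odd) is 0.

0


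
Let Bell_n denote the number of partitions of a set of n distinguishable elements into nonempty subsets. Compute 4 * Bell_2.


Bell_2 can be computed from the Bell triangle or from Dobinski's identity Bell_n = (1/e) * sum_{k>=0} k^n / k!.
Computing Bell_2 = 2.
Then 4 * 2 = 8.

8


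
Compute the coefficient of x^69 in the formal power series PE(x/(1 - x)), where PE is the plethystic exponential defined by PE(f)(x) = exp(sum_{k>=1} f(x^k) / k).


For f(x) = x/(1 - x) we have
sum_{k>=1} f(x^k) / k = sum_{k>=1} (1/k) * x^k / (1 - x^k) = sum_{k, m >= 1} x^(k m) / k,
which after exponentiating simplifies to
PE(x/(1 - x)) = prod_{k>=1} 1 / (1 - x^k).
This is the generating function for the partition function p(n), so the coefficient of x^69 is p(69).
Computing p(69) by dynamic programming over parts 1, 2, ..., 69: p(69) = 3554345.

3554345


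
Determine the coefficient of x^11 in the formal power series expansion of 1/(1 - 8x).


The geometric series identity gives 1/(1 - c x) = sum_{k>=0} c^k x^k, so the coefficient of x^k is c^k.
Here c = 8 and k = 11.
Computing: 8^11 = 8589934592

8589934592


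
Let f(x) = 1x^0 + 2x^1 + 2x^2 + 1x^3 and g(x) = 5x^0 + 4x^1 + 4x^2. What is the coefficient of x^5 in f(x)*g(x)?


Cauchy product at x^5:
1*4
= 4

4


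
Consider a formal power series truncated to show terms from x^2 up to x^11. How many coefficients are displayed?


From x^2 to x^11 inclusive, the count is 11 - 2 + 1 = 10.

10


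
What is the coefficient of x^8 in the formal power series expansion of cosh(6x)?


The Maclaurin series is cosh(t) = sum_{m>=0} t^(2m) / (2m)!, so substituting t = 6x, only even powers of x are nonzero, with coefficient of x^(2m) equal to 6^(2m) / (2m)!.
For x^8 the coefficient is 6^8/8! = 1679616/40320 = 1458/35.

1458/35


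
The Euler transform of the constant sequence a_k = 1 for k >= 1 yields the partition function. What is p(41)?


The Euler transform converts the sequence a_k = 1 into the number of integer partitions.
Using the recurrence or dynamic programming:
p(41) = 44583

44583


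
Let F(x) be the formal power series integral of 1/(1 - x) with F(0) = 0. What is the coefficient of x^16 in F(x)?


1/(1 - x) = sum_{k>=0} x^k. Integrating termwise and using F(0) = 0 gives
F(x) = sum_{k>=0} x^(k+1) / (k+1) = sum_{m>=1} x^m / m = -ln(1 - x).
So the coefficient of x^16 is 1/16 = 1/16.

1/16


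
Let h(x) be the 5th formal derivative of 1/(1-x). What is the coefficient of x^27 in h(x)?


Differentiating 5 times: d^5/dx^5 [1/(1-x)] = 5!/(1-x)^6.
The expansion 1/(1-x)^6 = sum_{k>=0} C(k+5, 5) x^k, so the coefficient of x^n in 5!/(1-x)^6 is 5! * C(n+5, 5).
For n = 27: 120 * C(32, 5) = 120 * 201376 = 24165120

24165120


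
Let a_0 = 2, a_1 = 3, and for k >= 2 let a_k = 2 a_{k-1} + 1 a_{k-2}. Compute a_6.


Iterating the recurrence forward:
a_0 = 2
a_1 = 3
a_2 = 2*3 + 1*2 = 8
a_3 = 2*8 + 1*3 = 19
a_4 = 2*19 + 1*8 = 46
a_5 = 2*46 + 1*19 = 111
a_6 = 2*111 + 1*46 = 268
So a_6 = 268.

268


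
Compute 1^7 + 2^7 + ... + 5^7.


This power sum has a closed form given by Faulhaber's formula
sum_{k=1}^{m} k^p = (1 / (p + 1)) * sum_{j=0}^{p} C(p + 1, j) B_j m^(p + 1 - j),
but for small m direct computation is fastest:
1 + 128 + 2187 + 16384 + 78125 = 96825.

96825


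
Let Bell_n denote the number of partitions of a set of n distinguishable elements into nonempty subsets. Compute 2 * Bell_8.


Bell_8 can be computed from the Bell triangle or from Dobinski's identity Bell_n = (1/e) * sum_{k>=0} k^n / k!.
Computing Bell_8 = 4140.
Then 2 * 4140 = 8280.

8280


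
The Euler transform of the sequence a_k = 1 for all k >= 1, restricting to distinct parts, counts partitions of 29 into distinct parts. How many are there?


Partitions of 29 into distinct parts can be computed via generating function.
Product (1+x)(1+x^2)(1+x^3)...
The coefficient of x^29 = 256

256


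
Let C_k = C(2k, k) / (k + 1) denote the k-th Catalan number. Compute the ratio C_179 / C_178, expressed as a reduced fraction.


Using C_k = (2k)! / (k! (k+1)!), the ratio C_{k+1}/C_k simplifies to
C_{k+1}/C_k = [(2k+2)! / ((k+1)! (k+2)!)] * [k! (k+1)! / (2k)!]
 = (2k+2)(2k+1) / ((k+1)(k+2)) = 2(2k+1) / (k+2).
For k = 178: 2(2*178 + 1) / (178 + 2) = 714/180 = 119/30.

119/30


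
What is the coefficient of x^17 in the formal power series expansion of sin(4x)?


The Maclaurin series is sin(t) = sum_{k>=0} (-1)^k t^(2k+1) / (2k+1)!, so substituting t = 4x, only odd powers of x are nonzero, with coefficient of x^(2k+1) equal to (-1)^k 4^(2k+1) / (2k+1)!.
Write 17 = 2*8 + 1, giving the coefficient (-1)^8 * 4^17 / 17! = 17179869184/355687428096000 = 524288/10854718875.

524288/10854718875


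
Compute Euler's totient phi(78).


phi(n) counts integers in [1, n] coprime to n. Using the multiplicative formula phi(n) = n * prod_{p | n} (1 - 1/p):
78 = 2 * 3 * 13, so
phi(78) = 78 * (1 - 1/2) * (1 - 1/3) * (1 - 1/13) = 24.

24


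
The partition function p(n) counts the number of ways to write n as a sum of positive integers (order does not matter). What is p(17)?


Using the generating function prod_{k>=1} 1/(1-x^k), we compute p(17).
By dynamic programming over parts 1 through 17:
p(17) = 297

297


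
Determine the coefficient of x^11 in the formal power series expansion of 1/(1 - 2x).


The geometric series identity gives 1/(1 - c x) = sum_{k>=0} c^k x^k, so the coefficient of x^k is c^k.
Here c = 2 and k = 11.
Computing: 2^11 = 2048

2048


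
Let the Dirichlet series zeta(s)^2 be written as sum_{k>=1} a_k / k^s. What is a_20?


The Dirichlet convolution of the constant function 1 with itself gives (1 * 1)(k) = sum_{d | k} 1 = d(k), the number of positive divisors of k.
Since zeta(s) = sum_{k>=1} 1/k^s, we have zeta(s)^2 = sum_{k>=1} d(k)/k^s, so a_k = d(k).
For k = 20: the divisors are 1, 2, 4, 5, 10, 20.
Count = 6.

6


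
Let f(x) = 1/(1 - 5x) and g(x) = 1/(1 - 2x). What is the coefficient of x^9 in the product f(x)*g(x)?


The coefficient of x^n in f*g is the Cauchy product: sum_{k=0}^{n} a^k * b^(n-k).
With a=5, b=2, n=9:
sum_{k=0}^{9} 5^k * 2^(9-k)
= 3254867

3254867


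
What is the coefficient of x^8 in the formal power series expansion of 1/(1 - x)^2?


The expansion 1/(1 - x)^r = sum_{k>=0} C(k + r - 1, r - 1) x^k follows from the multiset / negative-binomial theorem (or from repeated differentiation of the geometric series).
For r = 2 and k = 8:
C(9, 1) = 362880 / (1 * 40320) = 9.

9


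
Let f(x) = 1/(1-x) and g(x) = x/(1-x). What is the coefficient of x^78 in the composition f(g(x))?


First simplify the composition: f(g(x)) = 1/(1 - x/(1-x)) = (1-x)/((1-x) - x) = (1-x)/(1-2x).
Now extract the coefficient. Write (1-x)/(1-2x) = 1/(1-2x) - x/(1-2x).
The coefficient of x^n in 1/(1-2x) is 2^n, and in x/(1-2x) is 2^(n-1) (for n >= 1).
So the coefficient of x^78 is 2^78 - 2^77 = 302231454903657293676544 - 151115727451828646838272 = 151115727451828646838272.

151115727451828646838272


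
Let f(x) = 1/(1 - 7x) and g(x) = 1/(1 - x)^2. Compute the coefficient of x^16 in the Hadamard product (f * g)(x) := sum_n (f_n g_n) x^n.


f has coefficients f_k = 7^k. For g = 1/(1 - x)^2 the coefficient is g_k = C(k + 1, 1) = k + 1. The Hadamard coefficient is (f * g)_k = 7^k * (k + 1).
For k = 16: 7^16 * 17 = 33232930569601 * 17 = 564959819683217.

564959819683217


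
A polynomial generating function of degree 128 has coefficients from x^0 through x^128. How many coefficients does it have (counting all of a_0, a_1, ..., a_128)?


A polynomial of degree 128 takes the form a_0 + a_1 x + ... + a_128 x^128.
The number of coefficients is 128 + 1 = 129.

129


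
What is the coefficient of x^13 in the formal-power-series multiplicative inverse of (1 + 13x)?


The inverse is 1/(1 + 13x). Apply the geometric identity 1/(1 - y) = sum_{k>=0} y^k with y = -13x:
1/(1 + 13x) = sum_{k>=0} (-13)^k x^k.
So the coefficient of x^13 is (-13)^13 = -302875106592253.

-302875106592253


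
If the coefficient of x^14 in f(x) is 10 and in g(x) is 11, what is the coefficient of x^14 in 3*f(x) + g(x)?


Scalar multiplication scales coefficients: 3 * 10 = 30.
Then add the g coefficient: 30 + 11
= 41

41


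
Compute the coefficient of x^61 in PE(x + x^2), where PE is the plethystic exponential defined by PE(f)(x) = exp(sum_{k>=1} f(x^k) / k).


With f(x) = x + x^2, the exponent is sum_{k>=1} (x^k + x^(2k)) / k = -ln(1 - x) - ln(1 - x^2). Exponentiating:
PE(x + x^2) = 1 / ((1 - x)(1 - x^2)).
This is the generating function for partitions of n into parts of size 1 or 2. The number of 2's can be any j in 0..30, and the rest are 1's, so
[x^61] = floor(61/2) + 1 = 31.

31


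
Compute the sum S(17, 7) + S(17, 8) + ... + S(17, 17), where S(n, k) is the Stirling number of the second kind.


By definition, S(n, k) counts partitions of an n-set into exactly k nonempty blocks.
Computing row n = 17 for k = 7..17:
S(17, k): 25708104786, 20415995028, 9528822303, 2758334150, 512060978, 62022324, 4910178, 249900, 7820, 136, 1
Sum = 58990507604.

58990507604


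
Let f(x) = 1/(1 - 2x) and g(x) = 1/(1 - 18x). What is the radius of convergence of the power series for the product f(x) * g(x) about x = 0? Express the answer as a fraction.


The radius of 1/(1 - 2x) is 1/2 (nearest singularity at x = 1/2), and the radius of 1/(1 - 18x) is 1/18.
The product f(x)*g(x) = 1/((1 - 2x)(1 - 18x)) has singularities at both 1/2 and 1/18, so its radius of convergence is the distance to the nearest one:
min(1/2, 1/18) = 1/18.

1/18


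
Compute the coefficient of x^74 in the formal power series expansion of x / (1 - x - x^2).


Let f(x) = sum_{k>=0} a_k x^k. Multiplying f(x) * (1 - x - x^2) = x and matching coefficients gives a_0 = 0, a_1 = 1, and a_k = a_{k-1} + a_{k-2} for k >= 2. These are the Fibonacci numbers F_k.
Iterating from F_0 = 0, F_1 = 1:
F_0=0, F_1=1, F_2=1, F_3=2, F_4=3, F_5=5, F_6=8, F_7=13, F_8=21, F_9=34, ...
F_74 = 1304969544928657.

1304969544928657


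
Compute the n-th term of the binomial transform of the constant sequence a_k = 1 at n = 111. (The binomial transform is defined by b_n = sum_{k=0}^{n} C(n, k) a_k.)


With a_k = 1 for all k, b_n = sum_{k=0}^{n} C(n, k) = 2^n by the binomial theorem.
For n = 111: 2^111 = 2596148429267413814265248164610048.

2596148429267413814265248164610048


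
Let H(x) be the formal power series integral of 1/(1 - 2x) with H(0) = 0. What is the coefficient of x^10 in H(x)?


1/(1 - 2x) = sum_{k>=0} 2^k x^k. Integrating termwise with H(0) = 0:
H(x) = sum_{k>=0} 2^k x^(k+1) / (k+1) = sum_{m>=1} 2^(m-1) x^m / m.
For m = 10: 2^9/10 = 512/10 = 256/5.

256/5


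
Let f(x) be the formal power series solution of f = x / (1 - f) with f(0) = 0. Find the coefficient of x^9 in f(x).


Apply Lagrange inversion: f = x * phi(f) with phi(t) = 1/(1 - t), so
[x^n] f = (1/n) [t^(n-1)] phi(t)^n = (1/n) [t^(n-1)] (1 - t)^(-n) = (1/n) C(2n - 2, n - 1) = C_{n-1}.
For n = 9: C_8 = C(16, 8) / 9 = 12870/9 = 1430 = 1430.

1430


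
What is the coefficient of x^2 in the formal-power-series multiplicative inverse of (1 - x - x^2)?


Let the inverse be f(x) = sum_{k>=0} a_k x^k. From f(x) * (1 - x - x^2) = 1 and matching coefficients:
 x^0: a_0 = 1.
 x^1: a_1 - a_0 = 0, so a_1 = 1.
 x^k (k >= 2): a_k - a_{k-1} - a_{k-2} = 0, i.e. a_k = a_{k-1} + a_{k-2}.
This is the Fibonacci-type recurrence shifted so that a_0 = a_1 = 1.
Iterating: a_0=1, a_1=1, a_2=2
a_2 = 2.

2


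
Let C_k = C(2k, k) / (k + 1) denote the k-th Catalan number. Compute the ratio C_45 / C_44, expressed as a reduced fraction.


Using C_k = (2k)! / (k! (k+1)!), the ratio C_{k+1}/C_k simplifies to
C_{k+1}/C_k = [(2k+2)! / ((k+1)! (k+2)!)] * [k! (k+1)! / (2k)!]
 = (2k+2)(2k+1) / ((k+1)(k+2)) = 2(2k+1) / (k+2).
For k = 44: 2(2*44 + 1) / (44 + 2) = 178/46 = 89/23.

89/23


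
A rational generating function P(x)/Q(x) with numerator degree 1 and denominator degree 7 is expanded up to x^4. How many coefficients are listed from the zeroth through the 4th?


Expanding up to x^4 gives the coefficients for x^0, x^1, ..., x^4.
That is 4 + 1 = 5 coefficients in total.

5


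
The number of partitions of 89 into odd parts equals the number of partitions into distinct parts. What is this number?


Computing partitions of 89 into odd parts (1, 3, 5, ...):
Using the generating function prod_{k>=0} 1/(1-x^(2k+1)),
the count is 173682

173682


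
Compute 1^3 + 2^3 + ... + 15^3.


This power sum has a closed form given by Faulhaber's formula
sum_{k=1}^{m} k^p = (1 / (p + 1)) * sum_{j=0}^{p} C(p + 1, j) B_j m^(p + 1 - j),
but for small m direct computation is fastest:
1 + 8 + 27 + 64 + 125 + 216 + 343 + 512 + 729 + 1000 + 1331 + 1728 + 2197 + 2744 + 3375 = 14400.

14400


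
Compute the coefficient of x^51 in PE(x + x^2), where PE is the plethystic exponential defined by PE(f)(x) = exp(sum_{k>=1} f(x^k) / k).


With f(x) = x + x^2, the exponent is sum_{k>=1} (x^k + x^(2k)) / k = -ln(1 - x) - ln(1 - x^2). Exponentiating:
PE(x + x^2) = 1 / ((1 - x)(1 - x^2)).
This is the generating function for partitions of n into parts of size 1 or 2. The number of 2's can be any j in 0..25, and the rest are 1's, so
[x^51] = floor(51/2) + 1 = 26.

26


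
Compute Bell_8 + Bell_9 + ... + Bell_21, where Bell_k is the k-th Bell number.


Recall Bell_k counts set partitions of a k-set (with Bell_0 = 1 by convention).
Bell_8 through Bell_21: 4140, 21147, 115975, 678570, 4213597, 27644437, 190899322, 1382958545, 10480142147, 82864869804, 682076806159, 5832742205057, 51724158235372, 474869816156751
Sum = 4140 + 21147 + 115975 + 678570 + 4213597 + 27644437 + 190899322 + 1382958545 + 10480142147 + 82864869804 + 682076806159 + 5832742205057 + 51724158235372 + 474869816156751 = 533203744951023.

533203744951023


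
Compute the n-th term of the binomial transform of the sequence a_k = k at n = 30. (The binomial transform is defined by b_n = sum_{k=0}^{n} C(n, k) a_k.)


With a_k = k, b_n = sum_{k=0}^{n} C(n, k) k. Using k * C(n, k) = n * C(n-1, k-1) gives b_n = n * sum_{k>=1} C(n-1, k-1) = n * 2^(n-1).
For n = 30: 30 * 2^29 = 30 * 536870912 = 16106127360.

16106127360


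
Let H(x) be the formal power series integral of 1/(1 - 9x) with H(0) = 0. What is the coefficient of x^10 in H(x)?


1/(1 - 9x) = sum_{k>=0} 9^k x^k. Integrating termwise with H(0) = 0:
H(x) = sum_{k>=0} 9^k x^(k+1) / (k+1) = sum_{m>=1} 9^(m-1) x^m / m.
For m = 10: 9^9/10 = 387420489/10 = 387420489/10.

387420489/10


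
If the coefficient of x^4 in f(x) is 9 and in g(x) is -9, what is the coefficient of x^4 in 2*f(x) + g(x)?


Scalar multiplication scales coefficients: 2 * 9 = 18.
Then add the g coefficient: 18 + -9
= 9

9


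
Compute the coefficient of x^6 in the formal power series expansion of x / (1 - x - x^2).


Let f(x) = sum_{k>=0} a_k x^k. Multiplying f(x) * (1 - x - x^2) = x and matching coefficients gives a_0 = 0, a_1 = 1, and a_k = a_{k-1} + a_{k-2} for k >= 2. These are the Fibonacci numbers F_k.
Iterating from F_0 = 0, F_1 = 1:
F_0=0, F_1=1, F_2=1, F_3=2, F_4=3, F_5=5, F_6=8
F_6 = 8.

8


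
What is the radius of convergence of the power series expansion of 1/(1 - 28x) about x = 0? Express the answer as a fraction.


Expanding 1/(1 - 28x) = sum_{k>=0} 28^k x^k, the series converges when |28x| < 1, i.e., |x| < 1/28.
So the radius of convergence is 1/28 = 1/28.

1/28


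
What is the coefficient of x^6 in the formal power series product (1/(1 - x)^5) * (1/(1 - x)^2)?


Combine the factors: (1/(1 - x)^5) * (1/(1 - x)^2) = 1/(1 - x)^7.
Then use 1/(1 - x)^r = sum_{k>=0} C(k + r - 1, r - 1) x^k with r = 7 and k = 6:
C(12, 6) = 924.

924


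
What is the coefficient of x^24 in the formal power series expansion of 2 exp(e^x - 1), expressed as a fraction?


exp(e^x - 1) is the exponential generating function for the Bell numbers Bell_k: exp(e^x - 1) = sum_{k>=0} Bell_k x^k / k!.
So the coefficient of x^24 in 2 exp(e^x - 1) is 2 Bell_24 / 24!.
Computing: Bell_24 = 445958869294805289 and 24! = 620448401733239439360000, giving
2 * 445958869294805289/620448401733239439360000 = 148652956431601763/103408066955539906560000.

148652956431601763/103408066955539906560000


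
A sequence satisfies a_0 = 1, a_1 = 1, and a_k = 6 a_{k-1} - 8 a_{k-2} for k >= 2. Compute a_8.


The characteristic equation is t^2 - 6 t + 8 = 0, with roots r_1 = 4 and r_2 = 2 (so c_1 = r_1 + r_2, c_2 = -r_1 r_2 as required).
One can use the closed form a_n = A r_1^n + B r_2^n, but direct iteration is more reliable:
a_0 = 1, a_1 = 1, a_2 = -2, a_3 = -20, a_4 = -104, a_5 = -464, a_6 = -1952, a_7 = -8000, a_8 = -32384.
So a_8 = -32384.

-32384


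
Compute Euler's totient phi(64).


phi(n) counts integers in [1, n] coprime to n. Using the multiplicative formula phi(n) = n * prod_{p | n} (1 - 1/p):
64 = 2^6, so
phi(64) = 64 * (1 - 1/2) = 32.

32


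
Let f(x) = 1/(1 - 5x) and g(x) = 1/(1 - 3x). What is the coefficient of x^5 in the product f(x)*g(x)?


The coefficient of x^n in f*g is the Cauchy product: sum_{k=0}^{n} a^k * b^(n-k).
With a=5, b=3, n=5:
sum_{k=0}^{5} 5^k * 3^(5-k)
= 7448

7448


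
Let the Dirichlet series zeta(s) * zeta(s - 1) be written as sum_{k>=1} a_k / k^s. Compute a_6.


Convolution gives a_k = sum_{d | k} d * 1 = sum_{d | k} d = sigma(k), the sum of positive divisors of k.
For k = 6, the divisors are 1, 2, 3, 6, so
sigma(6) = 1 + 2 + 3 + 6 = 12.

12


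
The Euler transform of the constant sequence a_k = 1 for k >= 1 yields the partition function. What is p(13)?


The Euler transform converts the sequence a_k = 1 into the number of integer partitions.
Using the recurrence or dynamic programming:
p(13) = 101

101


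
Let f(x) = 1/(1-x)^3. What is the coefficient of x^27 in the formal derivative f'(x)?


Differentiate: d/dx [ 1/(1-x)^r ] = r / (1-x)^(r+1).
Here r = 3, so f'(x) = 3 / (1-x)^4.
The expansion of 1/(1-x)^(r+1) has coefficient of x^n equal to C(n+r, r).
So the coefficient of x^27 in f'(x) is
3 * C(30, 3) = 3 * 4060 = 12180

12180


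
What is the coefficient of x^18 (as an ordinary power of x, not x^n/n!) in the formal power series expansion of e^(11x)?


The exponential series is e^y = sum_{k>=0} y^k / k!. Substituting y = 11x gives
e^(11x) = sum_{k>=0} 11^k x^k / k!.
So the coefficient of x^n is a^n/n! with a = 11, n = 18:
11^18 / 18! = 5559917313492231481/6402373705728000 = 505447028499293771/582033973248000

505447028499293771/582033973248000


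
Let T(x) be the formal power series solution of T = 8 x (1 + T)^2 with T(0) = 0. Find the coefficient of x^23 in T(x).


Apply the Lagrange inversion formula: if T = 8 x * phi(T) with phi(t) = (1 + t)^2, then [x^n] T = 8^n * (1/n) [t^(n-1)] phi(t)^n = 8^n * (1/n) [t^(n-1)] (1 + t)^(2n) = 8^n * (1/n) C(2n, n-1).
Using the identity C(2n, n-1) = C(2n, n) * n / (n+1), the unscaled factor equals C(2n, n) / (n+1) = C_n, the n-th Catalan number.
For n = 23: C_23 = C(46, 23) / 24 = 8233430727600/24 = 343059613650.
With the 8^23 = 590295810358705651712 factor, the coefficient is 590295810358705651712 * 343059613650 = 202506652640871228790390181068800.

202506652640871228790390181068800


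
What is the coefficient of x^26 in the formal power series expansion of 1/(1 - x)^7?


The negative binomial / multiset identity is
1/(1 - x)^r = sum_{k>=0} C(k + r - 1, r - 1) x^k.
Here r = 7 and k = 26, so the coefficient is
C(26 + 6, 6) = C(32, 6)
= 906192

906192


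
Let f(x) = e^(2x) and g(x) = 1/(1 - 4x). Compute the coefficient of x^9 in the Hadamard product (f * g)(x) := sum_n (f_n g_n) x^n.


Expanding: f_k = 2^k/k! (from e^(2x)) and g_k = 4^k (from 1/(1 - 4x)). So the Hadamard coefficient (f * g)_k = 2^k 4^k / k! = (8)^k / k!.
For k = 9: 8^9/9! = 134217728/362880 = 1048576/2835.

1048576/2835


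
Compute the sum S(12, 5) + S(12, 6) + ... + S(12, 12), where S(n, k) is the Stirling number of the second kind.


By definition, S(n, k) counts partitions of an n-set into exactly k nonempty blocks.
Computing row n = 12 for k = 5..12:
S(12, k): 1379400, 1323652, 627396, 159027, 22275, 1705, 66, 1
Sum = 3513522.

3513522


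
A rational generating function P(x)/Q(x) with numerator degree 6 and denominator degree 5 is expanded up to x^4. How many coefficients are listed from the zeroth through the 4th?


Expanding up to x^4 gives the coefficients for x^0, x^1, ..., x^4.
That is 4 + 1 = 5 coefficients in total.

5


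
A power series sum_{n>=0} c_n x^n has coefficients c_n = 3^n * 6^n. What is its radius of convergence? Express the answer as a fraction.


By the root test (Cauchy-Hadamard), the radius is R = 1 / limsup_n |c_n|^(1/n).
Here |c_n|^(1/n) = (3^n * 6^n)^(1/n) = 3 * 6 = 18 for all n.
So R = 1/18 = 1/18.

1/18


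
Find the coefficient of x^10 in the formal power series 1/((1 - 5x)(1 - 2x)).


By partial fractions or Cauchy convolution:
The coefficient equals sum_{k=0}^{10} 5^k * 2^(10-k).
= 16275359

16275359


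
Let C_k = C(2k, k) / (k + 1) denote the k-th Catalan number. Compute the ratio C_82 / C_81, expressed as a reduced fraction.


Using C_k = (2k)! / (k! (k+1)!), the ratio C_{k+1}/C_k simplifies to
C_{k+1}/C_k = [(2k+2)! / ((k+1)! (k+2)!)] * [k! (k+1)! / (2k)!]
 = (2k+2)(2k+1) / ((k+1)(k+2)) = 2(2k+1) / (k+2).
For k = 81: 2(2*81 + 1) / (81 + 2) = 326/83 = 326/83.

326/83


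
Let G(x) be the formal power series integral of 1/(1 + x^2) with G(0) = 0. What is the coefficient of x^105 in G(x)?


1/(1 + x^2) = sum_{j>=0} (-1)^j x^(2j). Integrating termwise with G(0) = 0:
G(x) = sum_{j>=0} (-1)^j x^(2j+1) / (2j+1) = arctan(x).
Only odd powers are nonzero. For x^105 write 105 = 2*52 + 1, giving
(-1)^52 / 105 = 1/105 = 1/105.

1/105


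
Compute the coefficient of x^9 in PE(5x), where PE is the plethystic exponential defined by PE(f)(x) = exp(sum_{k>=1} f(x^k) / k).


With f(x) = 5x, the exponent is sum_{k>=1} 5 x^k / k = 5 * (-ln(1 - x)). Exponentiating:
PE(5x) = exp(-5 ln(1 - x)) = 1/(1 - x)^5.
By the negative binomial expansion, [x^n] 1/(1 - x)^5 = C(n + 4, 4).
For n = 9: C(13, 4) = 715.

715


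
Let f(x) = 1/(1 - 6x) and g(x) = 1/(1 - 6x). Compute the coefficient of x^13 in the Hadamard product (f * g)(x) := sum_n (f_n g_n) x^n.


f has coefficients f_k = 6^k and g has coefficients g_k = 6^k, so the Hadamard product has coefficient (f*g)_k = 6^k * 6^k = 36^k.
For k = 13: 36^13 = 170581728179578208256.

170581728179578208256


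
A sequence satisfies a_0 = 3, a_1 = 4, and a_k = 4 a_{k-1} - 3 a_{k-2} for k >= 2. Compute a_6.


The characteristic equation is t^2 - 4 t + 3 = 0, with roots r_1 = 3 and r_2 = 1 (so c_1 = r_1 + r_2, c_2 = -r_1 r_2 as required).
One can use the closed form a_n = A r_1^n + B r_2^n, but direct iteration is more reliable:
a_0 = 3, a_1 = 4, a_2 = 7, a_3 = 16, a_4 = 43, a_5 = 124, a_6 = 367.
So a_6 = 367.

367
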